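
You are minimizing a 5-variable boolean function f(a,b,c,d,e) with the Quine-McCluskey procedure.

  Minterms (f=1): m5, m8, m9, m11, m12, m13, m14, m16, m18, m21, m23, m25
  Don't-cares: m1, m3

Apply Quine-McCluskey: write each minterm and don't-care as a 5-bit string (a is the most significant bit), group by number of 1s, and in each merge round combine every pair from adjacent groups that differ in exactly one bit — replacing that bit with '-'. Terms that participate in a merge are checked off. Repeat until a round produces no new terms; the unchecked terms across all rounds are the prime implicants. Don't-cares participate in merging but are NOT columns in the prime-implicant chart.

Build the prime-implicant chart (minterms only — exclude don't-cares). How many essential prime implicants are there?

6

[col 0] 00001*, 00011*, 00101*, 01000*, 01001*, 01011*, 01100*, 01101*, 01110*, 10000*, 10010*, 10101*, 10111*, 11001*
[col 1] -0101, -1001, 0-001*, 0-011*, 0-101*, 00-01*, 000-1*, 01-00*, 01-01*, 010-1*, 0100-*, 011-0, 0110-*, 100-0, 101-1
[col 2] 0--01, 0-0-1, 01-0-
Prime implicants: -0101, -1001, 0--01, 0-0-1, 01-0-, 011-0, 100-0, 101-1
PI chart (minterm → PIs covering it):
  5 | -0101,0--01
  8 | 01-0-  (sole → essential)
  9 | -1001,0--01,0-0-1,01-0-
  11 | 0-0-1  (sole → essential)
  12 | 01-0-,011-0
  13 | 0--01,01-0-
  14 | 011-0  (sole → essential)
  16 | 100-0  (sole → essential)
  18 | 100-0  (sole → essential)
  21 | -0101,101-1
  23 | 101-1  (sole → essential)
  25 | -1001  (sole → essential)
Essential prime implicants: -1001, 0-0-1, 01-0-, 011-0, 100-0, 101-1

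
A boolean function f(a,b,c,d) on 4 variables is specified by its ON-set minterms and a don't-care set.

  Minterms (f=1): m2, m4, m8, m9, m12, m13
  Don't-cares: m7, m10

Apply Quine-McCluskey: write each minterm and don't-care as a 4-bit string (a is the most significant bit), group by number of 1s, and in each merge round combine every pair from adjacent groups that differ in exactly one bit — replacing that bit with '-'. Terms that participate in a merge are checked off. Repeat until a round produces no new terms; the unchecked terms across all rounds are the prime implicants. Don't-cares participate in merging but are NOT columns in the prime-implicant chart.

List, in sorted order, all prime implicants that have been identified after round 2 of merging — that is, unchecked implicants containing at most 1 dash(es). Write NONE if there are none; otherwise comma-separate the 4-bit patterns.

-010, -100, 0111, 10-0

Round 0: 0010✓ 0100✓ 0111 1000✓ 1001✓ 1010✓ 1100✓ 1101✓
Round 1: -010 -100 1-00✓ 1-01✓ 10-0 100-✓ 110-✓
Round 2: 1-0-
PIs = {-010, -100, 0111, 1-0-, 10-0}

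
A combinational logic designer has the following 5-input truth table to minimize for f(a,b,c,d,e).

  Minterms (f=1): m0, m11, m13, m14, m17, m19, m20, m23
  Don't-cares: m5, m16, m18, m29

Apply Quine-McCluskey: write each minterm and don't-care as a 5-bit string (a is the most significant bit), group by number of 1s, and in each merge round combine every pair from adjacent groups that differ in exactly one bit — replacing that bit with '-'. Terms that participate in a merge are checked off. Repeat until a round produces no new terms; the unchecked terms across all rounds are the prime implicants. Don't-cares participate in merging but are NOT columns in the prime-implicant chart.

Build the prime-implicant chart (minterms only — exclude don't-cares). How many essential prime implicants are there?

6

Round 0: 00000✓ 00101✓ 01011 01101✓ 01110 10000✓ 10001✓ 10010✓ 10011✓ 10100✓ 10111✓ 11101✓
Round 1: -0000 -1101 0-101 10-00 10-11 100-0✓ 100-1✓ 1000-✓ 1001-✓
Round 2: 100--
PIs = {-0000, -1101, 0-101, 01011, 01110, 10-00, 10-11, 100--}
Coverage chart:
  m0: -0000 ←essential
  m11: 01011 ←essential
  m13: -1101,0-101
  m14: 01110 ←essential
  m17: 100-- ←essential
  m19: 10-11,100--
  m20: 10-00 ←essential
  m23: 10-11 ←essential
Essential: -0000, 01011, 01110, 10-00, 10-11, 100--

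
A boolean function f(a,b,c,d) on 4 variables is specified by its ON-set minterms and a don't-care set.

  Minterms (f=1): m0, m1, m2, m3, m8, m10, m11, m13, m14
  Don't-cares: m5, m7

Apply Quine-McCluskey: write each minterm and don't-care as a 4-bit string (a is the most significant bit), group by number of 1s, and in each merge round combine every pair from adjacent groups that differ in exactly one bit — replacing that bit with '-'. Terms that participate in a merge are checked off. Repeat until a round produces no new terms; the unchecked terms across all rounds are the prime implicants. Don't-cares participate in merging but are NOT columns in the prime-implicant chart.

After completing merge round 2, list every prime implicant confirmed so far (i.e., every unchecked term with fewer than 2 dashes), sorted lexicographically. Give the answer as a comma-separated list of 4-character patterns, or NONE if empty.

-101, 1-10

[col 0] 0000*, 0001*, 0010*, 0011*, 0101*, 0111*, 1000*, 1010*, 1011*, 1101*, 1110*
[col 1] -000*, -010*, -011*, -101, 0-01*, 0-11*, 00-0*, 00-1*, 000-*, 001-*, 01-1*, 1-10, 10-0*, 101-*
[col 2] -0-0, -01-, 0--1, 00--
Prime implicants: -0-0, -01-, -101, 0--1, 00--, 1-10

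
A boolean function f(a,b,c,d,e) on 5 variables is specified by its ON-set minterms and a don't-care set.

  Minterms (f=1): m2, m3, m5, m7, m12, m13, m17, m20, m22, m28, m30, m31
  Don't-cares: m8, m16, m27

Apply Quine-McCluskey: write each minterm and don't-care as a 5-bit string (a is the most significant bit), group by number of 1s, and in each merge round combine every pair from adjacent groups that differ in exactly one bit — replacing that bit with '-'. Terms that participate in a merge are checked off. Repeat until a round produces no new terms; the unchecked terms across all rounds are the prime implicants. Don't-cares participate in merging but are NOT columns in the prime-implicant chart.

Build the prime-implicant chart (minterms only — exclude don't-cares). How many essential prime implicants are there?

3

size-2^0 implicants → 00010(✓)  00011(✓)  00101(✓)  00111(✓)  01000(✓)  01100(✓)  01101(✓)  10000(✓)  10001(✓)  10100(✓)  10110(✓)  11011(✓)  11100(✓)  11110(✓)  11111(✓)
size-2^1 implicants → -1100  0-101  00-11  0001-  001-1  01-00  0110-  1-100(✓)  1-110(✓)  10-00  1000-  101-0(✓)  11-11  111-0(✓)  1111-
size-2^2 implicants → 1-1-0
Unchecked terms (primes): -1100, 0-101, 00-11, 0001-, 001-1, 01-00, 0110-, 1-1-0, 10-00, 1000-, 11-11, 1111-
Minterm coverage:
  m2 ⊆ 0001- [E]
  m3 ⊆ 00-11,0001-
  m5 ⊆ 0-101,001-1
  m7 ⊆ 00-11,001-1
  m12 ⊆ -1100,01-00,0110-
  m13 ⊆ 0-101,0110-
  m17 ⊆ 1000- [E]
  m20 ⊆ 1-1-0,10-00
  m22 ⊆ 1-1-0 [E]
  m28 ⊆ -1100,1-1-0
  m30 ⊆ 1-1-0,1111-
  m31 ⊆ 11-11,1111-
E = {0001-, 1-1-0, 1000-}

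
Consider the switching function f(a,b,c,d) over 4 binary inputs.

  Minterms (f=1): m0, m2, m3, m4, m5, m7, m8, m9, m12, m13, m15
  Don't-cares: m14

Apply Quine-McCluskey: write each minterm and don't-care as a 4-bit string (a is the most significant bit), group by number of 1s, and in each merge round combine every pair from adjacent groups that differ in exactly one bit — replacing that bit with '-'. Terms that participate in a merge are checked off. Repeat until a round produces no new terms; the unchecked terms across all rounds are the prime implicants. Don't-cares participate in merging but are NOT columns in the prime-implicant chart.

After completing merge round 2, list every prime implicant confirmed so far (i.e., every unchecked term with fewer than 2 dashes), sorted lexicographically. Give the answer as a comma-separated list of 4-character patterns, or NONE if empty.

0-11, 00-0, 001-

Round 0: 0000✓ 0010✓ 0011✓ 0100✓ 0101✓ 0111✓ 1000✓ 1001✓ 1100✓ 1101✓ 1110✓ 1111✓
Round 1: -000✓ -100✓ -101✓ -111✓ 0-00✓ 0-11 00-0 001- 01-1✓ 010-✓ 1-00✓ 1-01✓ 100-✓ 11-0✓ 11-1✓ 110-✓ 111-✓
Round 2: --00 -1-1 -10- 1-0- 11--
PIs = {--00, -1-1, -10-, 0-11, 00-0, 001-, 1-0-, 11--}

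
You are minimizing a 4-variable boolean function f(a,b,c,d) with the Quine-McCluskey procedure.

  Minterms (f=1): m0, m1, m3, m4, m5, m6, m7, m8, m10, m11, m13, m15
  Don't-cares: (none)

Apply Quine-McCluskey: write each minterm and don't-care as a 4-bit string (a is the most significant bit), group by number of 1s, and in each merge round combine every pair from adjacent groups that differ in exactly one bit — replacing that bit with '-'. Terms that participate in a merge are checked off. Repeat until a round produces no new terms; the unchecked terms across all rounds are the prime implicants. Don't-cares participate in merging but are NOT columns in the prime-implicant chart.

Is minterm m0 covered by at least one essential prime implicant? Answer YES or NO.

NO

Round 0: 0000✓ 0001✓ 0011✓ 0100✓ 0101✓ 0110✓ 0111✓ 1000✓ 1010✓ 1011✓ 1101✓ 1111✓
Round 1: -000 -011✓ -101✓ -111✓ 0-00✓ 0-01✓ 0-11✓ 00-1✓ 000-✓ 01-0✓ 01-1✓ 010-✓ 011-✓ 1-11✓ 10-0 101- 11-1✓
Round 2: --11 -1-1 0--1 0-0- 01--
PIs = {--11, -000, -1-1, 0--1, 0-0-, 01--, 10-0, 101-}
Coverage chart:
  m0: -000,0-0-
  m1: 0--1,0-0-
  m3: --11,0--1
  m4: 0-0-,01--
  m5: -1-1,0--1,0-0-,01--
  m6: 01-- ←essential
  m7: --11,-1-1,0--1,01--
  m8: -000,10-0
  m10: 10-0,101-
  m11: --11,101-
  m13: -1-1 ←essential
  m15: --11,-1-1
Essential: -1-1, 01--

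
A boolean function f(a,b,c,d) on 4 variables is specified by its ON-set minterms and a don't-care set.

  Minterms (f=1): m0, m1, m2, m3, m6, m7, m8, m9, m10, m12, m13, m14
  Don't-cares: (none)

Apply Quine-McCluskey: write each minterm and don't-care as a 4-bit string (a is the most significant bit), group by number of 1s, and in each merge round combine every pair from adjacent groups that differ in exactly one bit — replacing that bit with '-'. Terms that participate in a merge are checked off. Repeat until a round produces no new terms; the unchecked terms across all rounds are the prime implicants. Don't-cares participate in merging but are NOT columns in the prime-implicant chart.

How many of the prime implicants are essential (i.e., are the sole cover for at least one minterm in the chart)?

2

size-2^0 implicants → 0000(✓)  0001(✓)  0010(✓)  0011(✓)  0110(✓)  0111(✓)  1000(✓)  1001(✓)  1010(✓)  1100(✓)  1101(✓)  1110(✓)
size-2^1 implicants → -000(✓)  -001(✓)  -010(✓)  -110(✓)  0-10(✓)  0-11(✓)  00-0(✓)  00-1(✓)  000-(✓)  001-(✓)  011-(✓)  1-00(✓)  1-01(✓)  1-10(✓)  10-0(✓)  100-(✓)  11-0(✓)  110-(✓)
size-2^2 implicants → --10  -0-0  -00-  0-1-  00--  1--0  1-0-
Unchecked terms (primes): --10, -0-0, -00-, 0-1-, 00--, 1--0, 1-0-
Minterm coverage:
  m0 ⊆ -0-0,-00-,00--
  m1 ⊆ -00-,00--
  m2 ⊆ --10,-0-0,0-1-,00--
  m3 ⊆ 0-1-,00--
  m6 ⊆ --10,0-1-
  m7 ⊆ 0-1- [E]
  m8 ⊆ -0-0,-00-,1--0,1-0-
  m9 ⊆ -00-,1-0-
  m10 ⊆ --10,-0-0,1--0
  m12 ⊆ 1--0,1-0-
  m13 ⊆ 1-0- [E]
  m14 ⊆ --10,1--0
E = {0-1-, 1-0-}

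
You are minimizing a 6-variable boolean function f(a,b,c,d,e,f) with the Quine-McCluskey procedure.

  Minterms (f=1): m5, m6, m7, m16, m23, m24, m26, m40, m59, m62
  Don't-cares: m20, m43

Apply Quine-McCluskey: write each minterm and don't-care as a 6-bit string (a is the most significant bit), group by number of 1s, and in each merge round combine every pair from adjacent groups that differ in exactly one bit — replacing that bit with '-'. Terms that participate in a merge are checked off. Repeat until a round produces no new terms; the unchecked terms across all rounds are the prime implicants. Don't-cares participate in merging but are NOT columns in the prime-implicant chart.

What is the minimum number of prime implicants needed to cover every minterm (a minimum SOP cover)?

8

size-2^0 implicants → 000101(✓)  000110(✓)  000111(✓)  010000(✓)  010100(✓)  010111(✓)  011000(✓)  011010(✓)  101000  101011(✓)  111011(✓)  111110
size-2^1 implicants → 0-0111  0001-1  00011-  01-000  010-00  0110-0  1-1011
Unchecked terms (primes): 0-0111, 0001-1, 00011-, 01-000, 010-00, 0110-0, 1-1011, 101000, 111110
Minterm coverage:
  m5 ⊆ 0001-1 [E]
  m6 ⊆ 00011- [E]
  m7 ⊆ 0-0111,0001-1,00011-
  m16 ⊆ 01-000,010-00
  m23 ⊆ 0-0111 [E]
  m24 ⊆ 01-000,0110-0
  m26 ⊆ 0110-0 [E]
  m40 ⊆ 101000 [E]
  m59 ⊆ 1-1011 [E]
  m62 ⊆ 111110 [E]
E = {0-0111, 0001-1, 00011-, 0110-0, 1-1011, 101000, 111110}
Petrick residual → 01-000
Cover = a'c'def + a'b'c'df + a'b'c'de + a'bd'e'f' + a'bcd'f' + acd'ef + ab'cd'e'f' + abcdef'  |cover|=8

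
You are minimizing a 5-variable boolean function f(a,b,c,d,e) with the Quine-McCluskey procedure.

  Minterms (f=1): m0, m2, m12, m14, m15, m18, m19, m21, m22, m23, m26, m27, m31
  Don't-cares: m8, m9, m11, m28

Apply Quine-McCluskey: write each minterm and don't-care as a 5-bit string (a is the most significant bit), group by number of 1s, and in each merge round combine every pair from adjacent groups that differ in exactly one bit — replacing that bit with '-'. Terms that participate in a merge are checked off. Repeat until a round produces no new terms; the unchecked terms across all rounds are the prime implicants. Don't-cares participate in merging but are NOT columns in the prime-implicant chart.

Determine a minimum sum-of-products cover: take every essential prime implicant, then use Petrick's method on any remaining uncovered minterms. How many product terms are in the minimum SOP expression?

6

Round 0: 00000✓ 00010✓ 01000✓ 01001✓ 01011✓ 01100✓ 01110✓ 01111✓ 10010✓ 10011✓ 10101✓ 10110✓ 10111✓ 11010✓ 11011✓ 11100✓ 11111✓
Round 1: -0010 -1011✓ -1100 -1111✓ 0-000 000-0 01-00 01-11✓ 010-1 0100- 011-0 0111- 1-010✓ 1-011✓ 1-111✓ 10-10✓ 10-11✓ 1001-✓ 101-1 1011-✓ 11-11✓ 1101-✓
Round 2: -1-11 1--11 1-01- 10-1-
PIs = {-0010, -1-11, -1100, 0-000, 000-0, 01-00, 010-1, 0100-, 011-0, 0111-, 1--11, 1-01-, 10-1-, 101-1}
Coverage chart:
  m0: 0-000,000-0
  m2: -0010,000-0
  m12: -1100,01-00,011-0
  m14: 011-0,0111-
  m15: -1-11,0111-
  m18: -0010,1-01-,10-1-
  m19: 1--11,1-01-,10-1-
  m21: 101-1 ←essential
  m22: 10-1- ←essential
  m23: 1--11,10-1-,101-1
  m26: 1-01- ←essential
  m27: -1-11,1--11,1-01-
  m31: -1-11,1--11
Essential: 1-01-, 10-1-, 101-1
Petrick residual → -1-11, 000-0, 011-0
Min cover (6 terms): bde + a'b'c'e' + a'bce' + ac'd + ab'd + ab'ce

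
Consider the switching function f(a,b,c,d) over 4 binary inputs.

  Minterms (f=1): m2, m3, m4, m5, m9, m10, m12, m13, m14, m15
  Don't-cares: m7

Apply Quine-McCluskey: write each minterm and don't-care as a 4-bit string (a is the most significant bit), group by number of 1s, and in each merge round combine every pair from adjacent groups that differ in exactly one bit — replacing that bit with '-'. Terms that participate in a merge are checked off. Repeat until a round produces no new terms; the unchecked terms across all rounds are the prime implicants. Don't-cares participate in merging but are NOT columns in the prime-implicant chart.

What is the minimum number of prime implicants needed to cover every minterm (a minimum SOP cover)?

5

[col 0] 0010*, 0011*, 0100*, 0101*, 0111*, 1001*, 1010*, 1100*, 1101*, 1110*, 1111*
[col 1] -010, -100*, -101*, -111*, 0-11, 001-, 01-1*, 010-*, 1-01, 1-10, 11-0*, 11-1*, 110-*, 111-*
[col 2] -1-1, -10-, 11--
Prime implicants: -010, -1-1, -10-, 0-11, 001-, 1-01, 1-10, 11--
PI chart (minterm → PIs covering it):
  2 | -010,001-
  3 | 0-11,001-
  4 | -10-  (sole → essential)
  5 | -1-1,-10-
  9 | 1-01  (sole → essential)
  10 | -010,1-10
  12 | -10-,11--
  13 | -1-1,-10-,1-01,11--
  14 | 1-10,11--
  15 | -1-1,11--
Essential prime implicants: -10-, 1-01
Petrick residual → -010, 0-11, 11--
Minimum SOP uses 5 PIs: b'cd' + bc' + a'cd + ac'd + ab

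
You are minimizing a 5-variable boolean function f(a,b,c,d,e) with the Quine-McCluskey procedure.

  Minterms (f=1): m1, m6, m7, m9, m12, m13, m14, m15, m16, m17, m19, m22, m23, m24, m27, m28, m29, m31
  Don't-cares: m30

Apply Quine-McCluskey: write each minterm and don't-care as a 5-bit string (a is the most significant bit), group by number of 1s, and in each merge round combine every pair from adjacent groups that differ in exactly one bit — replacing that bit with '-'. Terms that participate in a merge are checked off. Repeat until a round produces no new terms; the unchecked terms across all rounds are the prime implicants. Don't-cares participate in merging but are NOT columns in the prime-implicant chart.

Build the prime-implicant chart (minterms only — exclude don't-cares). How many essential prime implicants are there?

3

Round 0: 00001✓ 00110✓ 00111✓ 01001✓ 01100✓ 01101✓ 01110✓ 01111✓ 10000✓ 10001✓ 10011✓ 10110✓ 10111✓ 11000✓ 11011✓ 11100✓ 11101✓ 11110✓ 11111✓
Round 1: -0001 -0110✓ -0111✓ -1100✓ -1101✓ -1110✓ -1111✓ 0-001 0-110✓ 0-111✓ 0011-✓ 01-01 011-0✓ 011-1✓ 0110-✓ 0111-✓ 1-000 1-011✓ 1-110✓ 1-111✓ 10-11✓ 100-1 1000- 1011-✓ 11-00 11-11✓ 111-0✓ 111-1✓ 1110-✓ 1111-✓
Round 2: --110✓ --111✓ -011-✓ -11-0✓ -11-1✓ -110-✓ -111-✓ 0-11-✓ 011--✓ 1--11 1-11-✓ 111--✓
Round 3: --11- -11--
PIs = {--11-, -0001, -11--, 0-001, 01-01, 1--11, 1-000, 100-1, 1000-, 11-00}
Coverage chart:
  m1: -0001,0-001
  m6: --11- ←essential
  m7: --11- ←essential
  m9: 0-001,01-01
  m12: -11-- ←essential
  m13: -11--,01-01
  m14: --11-,-11--
  m15: --11-,-11--
  m16: 1-000,1000-
  m17: -0001,100-1,1000-
  m19: 1--11,100-1
  m22: --11- ←essential
  m23: --11-,1--11
  m24: 1-000,11-00
  m27: 1--11 ←essential
  m28: -11--,11-00
  m29: -11-- ←essential
  m31: --11-,-11--,1--11
Essential: --11-, -11--, 1--11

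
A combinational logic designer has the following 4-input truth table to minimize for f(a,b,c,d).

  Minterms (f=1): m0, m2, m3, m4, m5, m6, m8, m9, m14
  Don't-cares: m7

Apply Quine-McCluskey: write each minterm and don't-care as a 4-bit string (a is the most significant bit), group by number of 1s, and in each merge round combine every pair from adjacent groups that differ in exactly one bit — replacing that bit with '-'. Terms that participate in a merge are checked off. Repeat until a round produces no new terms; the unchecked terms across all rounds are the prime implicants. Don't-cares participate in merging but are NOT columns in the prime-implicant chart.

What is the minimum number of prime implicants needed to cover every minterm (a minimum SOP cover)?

[col 0] 0000*, 0010*, 0011*, 0100*, 0101*, 0110*, 0111*, 1000*, 1001*, 1110*
[col 1] -000, -110, 0-00*, 0-10*, 0-11*, 00-0*, 001-*, 01-0*, 01-1*, 010-*, 011-*, 100-
[col 2] 0--0, 0-1-, 01--
Prime implicants: -000, -110, 0--0, 0-1-, 01--, 100-
PI chart (minterm → PIs covering it):
  0 | -000,0--0
  2 | 0--0,0-1-
  3 | 0-1-  (sole → essential)
  4 | 0--0,01--
  5 | 01--  (sole → essential)
  6 | -110,0--0,0-1-,01--
  8 | -000,100-
  9 | 100-  (sole → essential)
  14 | -110  (sole → essential)
Essential prime implicants: -110, 0-1-, 01--, 100-
Petrick residual → -000
Minimum SOP uses 5 PIs: b'c'd' + bcd' + a'c + a'b + ab'c'

5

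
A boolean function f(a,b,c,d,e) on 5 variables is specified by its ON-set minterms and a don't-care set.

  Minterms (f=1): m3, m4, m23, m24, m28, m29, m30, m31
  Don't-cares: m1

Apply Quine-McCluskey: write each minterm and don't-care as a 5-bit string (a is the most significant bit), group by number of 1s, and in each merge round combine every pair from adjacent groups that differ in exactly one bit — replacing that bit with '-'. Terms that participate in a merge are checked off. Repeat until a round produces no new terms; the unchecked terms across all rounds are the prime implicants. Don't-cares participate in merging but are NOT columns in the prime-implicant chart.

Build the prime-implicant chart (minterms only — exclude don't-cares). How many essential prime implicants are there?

5

size-2^0 implicants → 00001(✓)  00011(✓)  00100  10111(✓)  11000(✓)  11100(✓)  11101(✓)  11110(✓)  11111(✓)
size-2^1 implicants → 000-1  1-111  11-00  111-0(✓)  111-1(✓)  1110-(✓)  1111-(✓)
size-2^2 implicants → 111--
Unchecked terms (primes): 000-1, 00100, 1-111, 11-00, 111--
Minterm coverage:
  m3 ⊆ 000-1 [E]
  m4 ⊆ 00100 [E]
  m23 ⊆ 1-111 [E]
  m24 ⊆ 11-00 [E]
  m28 ⊆ 11-00,111--
  m29 ⊆ 111-- [E]
  m30 ⊆ 111-- [E]
  m31 ⊆ 1-111,111--
E = {000-1, 00100, 1-111, 11-00, 111--}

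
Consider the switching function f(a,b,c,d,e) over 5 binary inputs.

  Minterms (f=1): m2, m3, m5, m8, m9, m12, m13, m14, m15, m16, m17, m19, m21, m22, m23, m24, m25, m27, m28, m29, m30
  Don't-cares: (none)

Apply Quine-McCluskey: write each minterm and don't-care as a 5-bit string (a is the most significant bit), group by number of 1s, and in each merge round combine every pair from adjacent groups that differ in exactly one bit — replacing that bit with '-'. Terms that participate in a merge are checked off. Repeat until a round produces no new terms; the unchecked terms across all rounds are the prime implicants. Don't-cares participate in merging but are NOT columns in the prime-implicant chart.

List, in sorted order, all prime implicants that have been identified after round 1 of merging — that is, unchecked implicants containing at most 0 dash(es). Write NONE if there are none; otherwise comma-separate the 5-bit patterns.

Round 0: 00010✓ 00011✓ 00101✓ 01000✓ 01001✓ 01100✓ 01101✓ 01110✓ 01111✓ 10000✓ 10001✓ 10011✓ 10101✓ 10110✓ 10111✓ 11000✓ 11001✓ 11011✓ 11100✓ 11101✓ 11110✓
Round 1: -0011 -0101✓ -1000✓ -1001✓ -1100✓ -1101✓ -1110✓ 0-101✓ 0001- 01-00✓ 01-01✓ 0100-✓ 011-0✓ 011-1✓ 0110-✓ 0111-✓ 1-000✓ 1-001✓ 1-011✓ 1-101✓ 1-110 10-01✓ 10-11✓ 100-1✓ 1000-✓ 101-1✓ 1011- 11-00✓ 11-01✓ 110-1✓ 1100-✓ 111-0✓ 1110-✓
Round 2: --101 -1-00✓ -1-01✓ -100-✓ -11-0 -110-✓ 01-0-✓ 011-- 1--01 1-0-1 1-00- 10--1 11-0-✓
Round 3: -1-0-
PIs = {--101, -0011, -1-0-, -11-0, 0001-, 011--, 1--01, 1-0-1, 1-00-, 1-110, 10--1, 1011-}

NONE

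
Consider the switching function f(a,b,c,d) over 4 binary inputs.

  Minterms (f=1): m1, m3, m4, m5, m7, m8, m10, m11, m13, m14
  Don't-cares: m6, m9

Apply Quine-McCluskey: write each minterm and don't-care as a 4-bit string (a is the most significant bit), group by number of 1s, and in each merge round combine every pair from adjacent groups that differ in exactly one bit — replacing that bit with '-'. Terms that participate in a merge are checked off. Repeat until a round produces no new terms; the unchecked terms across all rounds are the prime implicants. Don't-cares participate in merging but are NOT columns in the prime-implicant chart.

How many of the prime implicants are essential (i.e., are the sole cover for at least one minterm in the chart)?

3

Round 0: 0001✓ 0011✓ 0100✓ 0101✓ 0110✓ 0111✓ 1000✓ 1001✓ 1010✓ 1011✓ 1101✓ 1110✓
Round 1: -001✓ -011✓ -101✓ -110 0-01✓ 0-11✓ 00-1✓ 01-0✓ 01-1✓ 010-✓ 011-✓ 1-01✓ 1-10 10-0✓ 10-1✓ 100-✓ 101-✓
Round 2: --01 -0-1 0--1 01-- 10--
PIs = {--01, -0-1, -110, 0--1, 01--, 1-10, 10--}
Coverage chart:
  m1: --01,-0-1,0--1
  m3: -0-1,0--1
  m4: 01-- ←essential
  m5: --01,0--1,01--
  m7: 0--1,01--
  m8: 10-- ←essential
  m10: 1-10,10--
  m11: -0-1,10--
  m13: --01 ←essential
  m14: -110,1-10
Essential: --01, 01--, 10--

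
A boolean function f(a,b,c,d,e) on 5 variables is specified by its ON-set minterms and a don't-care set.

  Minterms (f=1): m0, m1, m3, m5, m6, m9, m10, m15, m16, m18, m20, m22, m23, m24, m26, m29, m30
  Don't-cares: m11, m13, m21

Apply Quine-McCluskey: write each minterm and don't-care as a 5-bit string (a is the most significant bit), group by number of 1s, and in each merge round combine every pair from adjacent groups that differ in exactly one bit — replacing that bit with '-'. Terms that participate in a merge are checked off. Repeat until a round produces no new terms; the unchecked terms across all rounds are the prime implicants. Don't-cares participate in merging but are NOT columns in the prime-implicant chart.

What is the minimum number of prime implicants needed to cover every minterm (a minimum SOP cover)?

Round 0: 00000✓ 00001✓ 00011✓ 00101✓ 00110✓ 01001✓ 01010✓ 01011✓ 01101✓ 01111✓ 10000✓ 10010✓ 10100✓ 10101✓ 10110✓ 10111✓ 11000✓ 11010✓ 11101✓ 11110✓
Round 1: -0000 -0101✓ -0110 -1010 -1101✓ 0-001✓ 0-011✓ 0-101✓ 00-01✓ 000-1✓ 0000- 01-01✓ 01-11✓ 010-1✓ 0101- 011-1✓ 1-000✓ 1-010✓ 1-101✓ 1-110✓ 10-00✓ 10-10✓ 100-0✓ 101-0✓ 101-1✓ 1010-✓ 1011-✓ 11-10✓ 110-0✓
Round 2: --101 0--01 0-0-1 01--1 1--10 1-0-0 10--0 101--
PIs = {--101, -0000, -0110, -1010, 0--01, 0-0-1, 0000-, 01--1, 0101-, 1--10, 1-0-0, 10--0, 101--}
Coverage chart:
  m0: -0000,0000-
  m1: 0--01,0-0-1,0000-
  m3: 0-0-1 ←essential
  m5: --101,0--01
  m6: -0110 ←essential
  m9: 0--01,0-0-1,01--1
  m10: -1010,0101-
  m15: 01--1 ←essential
  m16: -0000,1-0-0,10--0
  m18: 1--10,1-0-0,10--0
  m20: 10--0,101--
  m22: -0110,1--10,10--0,101--
  m23: 101-- ←essential
  m24: 1-0-0 ←essential
  m26: -1010,1--10,1-0-0
  m29: --101 ←essential
  m30: 1--10 ←essential
Essential: --101, -0110, 0-0-1, 01--1, 1--10, 1-0-0, 101--
Petrick residual → -0000, -1010
Min cover (9 terms): cd'e + b'c'd'e' + b'cde' + bc'de' + a'c'e + a'be + ade' + ac'e' + ab'c

9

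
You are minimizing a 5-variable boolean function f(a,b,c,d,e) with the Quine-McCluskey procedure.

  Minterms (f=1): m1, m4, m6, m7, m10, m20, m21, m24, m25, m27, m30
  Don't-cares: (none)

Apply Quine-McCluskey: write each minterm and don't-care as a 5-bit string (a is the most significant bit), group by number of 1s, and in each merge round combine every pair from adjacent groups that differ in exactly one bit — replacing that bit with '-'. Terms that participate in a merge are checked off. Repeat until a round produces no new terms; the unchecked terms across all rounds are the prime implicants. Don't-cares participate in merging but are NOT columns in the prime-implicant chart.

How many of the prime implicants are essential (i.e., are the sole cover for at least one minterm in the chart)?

7

[col 0] 00001, 00100*, 00110*, 00111*, 01010, 10100*, 10101*, 11000*, 11001*, 11011*, 11110
[col 1] -0100, 001-0, 0011-, 1010-, 110-1, 1100-
Prime implicants: -0100, 00001, 001-0, 0011-, 01010, 1010-, 110-1, 1100-, 11110
PI chart (minterm → PIs covering it):
  1 | 00001  (sole → essential)
  4 | -0100,001-0
  6 | 001-0,0011-
  7 | 0011-  (sole → essential)
  10 | 01010  (sole → essential)
  20 | -0100,1010-
  21 | 1010-  (sole → essential)
  24 | 1100-  (sole → essential)
  25 | 110-1,1100-
  27 | 110-1  (sole → essential)
  30 | 11110  (sole → essential)
Essential prime implicants: 00001, 0011-, 01010, 1010-, 110-1, 1100-, 11110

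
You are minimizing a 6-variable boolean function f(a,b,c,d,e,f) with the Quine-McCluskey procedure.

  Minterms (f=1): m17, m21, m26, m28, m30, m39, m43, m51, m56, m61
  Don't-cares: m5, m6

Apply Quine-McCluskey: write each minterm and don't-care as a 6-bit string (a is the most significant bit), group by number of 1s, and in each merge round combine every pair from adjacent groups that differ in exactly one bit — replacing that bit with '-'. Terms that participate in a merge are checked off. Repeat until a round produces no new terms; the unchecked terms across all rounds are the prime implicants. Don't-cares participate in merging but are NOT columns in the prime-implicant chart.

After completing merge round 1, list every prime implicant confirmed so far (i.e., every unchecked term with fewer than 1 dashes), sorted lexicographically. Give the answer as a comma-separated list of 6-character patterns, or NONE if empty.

size-2^0 implicants → 000101(✓)  000110  010001(✓)  010101(✓)  011010(✓)  011100(✓)  011110(✓)  100111  101011  110011  111000  111101
size-2^1 implicants → 0-0101  010-01  011-10  0111-0
Unchecked terms (primes): 0-0101, 000110, 010-01, 011-10, 0111-0, 100111, 101011, 110011, 111000, 111101

000110, 100111, 101011, 110011, 111000, 111101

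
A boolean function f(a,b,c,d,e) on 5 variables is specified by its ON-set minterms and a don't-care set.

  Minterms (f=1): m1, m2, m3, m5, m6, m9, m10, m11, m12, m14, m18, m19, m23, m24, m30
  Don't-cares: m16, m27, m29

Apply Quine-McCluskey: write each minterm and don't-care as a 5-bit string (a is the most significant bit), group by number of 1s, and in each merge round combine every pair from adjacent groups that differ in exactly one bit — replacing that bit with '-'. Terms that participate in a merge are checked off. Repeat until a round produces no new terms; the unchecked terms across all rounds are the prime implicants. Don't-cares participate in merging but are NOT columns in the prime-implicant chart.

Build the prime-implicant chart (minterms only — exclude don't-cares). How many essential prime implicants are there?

7

Round 0: 00001✓ 00010✓ 00011✓ 00101✓ 00110✓ 01001✓ 01010✓ 01011✓ 01100✓ 01110✓ 10000✓ 10010✓ 10011✓ 10111✓ 11000✓ 11011✓ 11101 11110✓
Round 1: -0010✓ -0011✓ -1011✓ -1110 0-001✓ 0-010✓ 0-011✓ 0-110✓ 00-01 00-10✓ 000-1✓ 0001-✓ 01-10✓ 010-1✓ 0101-✓ 011-0 1-000 1-011✓ 10-11 100-0 1001-✓
Round 2: --011 -001- 0--10 0-0-1 0-01-
PIs = {--011, -001-, -1110, 0--10, 0-0-1, 0-01-, 00-01, 011-0, 1-000, 10-11, 100-0, 11101}
Coverage chart:
  m1: 0-0-1,00-01
  m2: -001-,0--10,0-01-
  m3: --011,-001-,0-0-1,0-01-
  m5: 00-01 ←essential
  m6: 0--10 ←essential
  m9: 0-0-1 ←essential
  m10: 0--10,0-01-
  m11: --011,0-0-1,0-01-
  m12: 011-0 ←essential
  m14: -1110,0--10,011-0
  m18: -001-,100-0
  m19: --011,-001-,10-11
  m23: 10-11 ←essential
  m24: 1-000 ←essential
  m30: -1110 ←essential
Essential: -1110, 0--10, 0-0-1, 00-01, 011-0, 1-000, 10-11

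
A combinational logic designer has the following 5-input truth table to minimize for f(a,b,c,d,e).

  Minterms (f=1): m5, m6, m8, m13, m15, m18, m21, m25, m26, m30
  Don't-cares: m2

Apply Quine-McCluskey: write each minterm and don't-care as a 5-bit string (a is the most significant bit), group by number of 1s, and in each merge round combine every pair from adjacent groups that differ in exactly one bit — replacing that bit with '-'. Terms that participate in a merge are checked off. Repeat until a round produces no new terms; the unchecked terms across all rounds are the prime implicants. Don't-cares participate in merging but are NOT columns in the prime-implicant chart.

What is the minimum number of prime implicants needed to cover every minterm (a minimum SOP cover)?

[col 0] 00010*, 00101*, 00110*, 01000, 01101*, 01111*, 10010*, 10101*, 11001, 11010*, 11110*
[col 1] -0010, -0101, 0-101, 00-10, 011-1, 1-010, 11-10
Prime implicants: -0010, -0101, 0-101, 00-10, 01000, 011-1, 1-010, 11-10, 11001
PI chart (minterm → PIs covering it):
  5 | -0101,0-101
  6 | 00-10  (sole → essential)
  8 | 01000  (sole → essential)
  13 | 0-101,011-1
  15 | 011-1  (sole → essential)
  18 | -0010,1-010
  21 | -0101  (sole → essential)
  25 | 11001  (sole → essential)
  26 | 1-010,11-10
  30 | 11-10  (sole → essential)
Essential prime implicants: -0101, 00-10, 01000, 011-1, 11-10, 11001
Petrick residual → -0010
Minimum SOP uses 7 PIs: b'c'de' + b'cd'e + a'b'de' + a'bc'd'e' + a'bce + abde' + abc'd'e

7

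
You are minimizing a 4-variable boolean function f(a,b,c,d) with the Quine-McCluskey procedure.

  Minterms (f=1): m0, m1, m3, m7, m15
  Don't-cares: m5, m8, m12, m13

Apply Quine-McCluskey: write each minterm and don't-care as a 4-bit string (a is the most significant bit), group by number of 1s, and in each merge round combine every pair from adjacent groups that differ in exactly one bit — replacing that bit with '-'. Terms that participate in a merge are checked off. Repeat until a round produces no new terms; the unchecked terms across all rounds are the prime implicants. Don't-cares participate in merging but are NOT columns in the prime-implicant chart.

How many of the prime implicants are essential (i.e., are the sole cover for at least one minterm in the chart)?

2

size-2^0 implicants → 0000(✓)  0001(✓)  0011(✓)  0101(✓)  0111(✓)  1000(✓)  1100(✓)  1101(✓)  1111(✓)
size-2^1 implicants → -000  -101(✓)  -111(✓)  0-01(✓)  0-11(✓)  00-1(✓)  000-  01-1(✓)  1-00  11-1(✓)  110-
size-2^2 implicants → -1-1  0--1
Unchecked terms (primes): -000, -1-1, 0--1, 000-, 1-00, 110-
Minterm coverage:
  m0 ⊆ -000,000-
  m1 ⊆ 0--1,000-
  m3 ⊆ 0--1 [E]
  m7 ⊆ -1-1,0--1
  m15 ⊆ -1-1 [E]
E = {-1-1, 0--1}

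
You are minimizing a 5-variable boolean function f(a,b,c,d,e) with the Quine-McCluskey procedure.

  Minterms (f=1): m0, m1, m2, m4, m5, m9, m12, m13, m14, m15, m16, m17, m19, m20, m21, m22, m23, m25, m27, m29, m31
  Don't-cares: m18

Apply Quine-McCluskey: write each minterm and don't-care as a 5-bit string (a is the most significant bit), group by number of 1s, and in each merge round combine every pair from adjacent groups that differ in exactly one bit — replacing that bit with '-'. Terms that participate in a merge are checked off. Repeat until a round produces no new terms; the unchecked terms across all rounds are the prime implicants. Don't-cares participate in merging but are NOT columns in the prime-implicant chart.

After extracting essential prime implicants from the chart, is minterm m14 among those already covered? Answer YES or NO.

YES

[col 0] 00000*, 00001*, 00010*, 00100*, 00101*, 01001*, 01100*, 01101*, 01110*, 01111*, 10000*, 10001*, 10010*, 10011*, 10100*, 10101*, 10110*, 10111*, 11001*, 11011*, 11101*, 11111*
[col 1] -0000*, -0001*, -0010*, -0100*, -0101*, -1001*, -1101*, -1111*, 0-001*, 0-100*, 0-101*, 00-00*, 00-01*, 000-0*, 0000-*, 0010-*, 01-01*, 011-0*, 011-1*, 0110-*, 0111-*, 1-001*, 1-011*, 1-101*, 1-111*, 10-00*, 10-01*, 10-10*, 10-11*, 100-0*, 100-1*, 1000-*, 1001-*, 101-0*, 101-1*, 1010-*, 1011-*, 11-01*, 11-11*, 110-1*, 111-1*
[col 2] --001*, --101*, -0-00*, -0-01*, -00-0, -000-*, -010-*, -1-01*, -11-1, 0--01*, 0-10-, 00-0-*, 011--, 1--01*, 1--11*, 1-0-1*, 1-1-1*, 10--0*, 10--1*, 10-0-*, 10-1-*, 100--*, 101--*, 11--1*
[col 3] ---01, -0-0-, 1---1, 10---
Prime implicants: ---01, -0-0-, -00-0, -11-1, 0-10-, 011--, 1---1, 10---
PI chart (minterm → PIs covering it):
  0 | -0-0-,-00-0
  1 | ---01,-0-0-
  2 | -00-0  (sole → essential)
  4 | -0-0-,0-10-
  5 | ---01,-0-0-,0-10-
  9 | ---01  (sole → essential)
  12 | 0-10-,011--
  13 | ---01,-11-1,0-10-,011--
  14 | 011--  (sole → essential)
  15 | -11-1,011--
  16 | -0-0-,-00-0,10---
  17 | ---01,-0-0-,1---1,10---
  19 | 1---1,10---
  20 | -0-0-,10---
  21 | ---01,-0-0-,1---1,10---
  22 | 10---  (sole → essential)
  23 | 1---1,10---
  25 | ---01,1---1
  27 | 1---1  (sole → essential)
  29 | ---01,-11-1,1---1
  31 | -11-1,1---1
Essential prime implicants: ---01, -00-0, 011--, 1---1, 10---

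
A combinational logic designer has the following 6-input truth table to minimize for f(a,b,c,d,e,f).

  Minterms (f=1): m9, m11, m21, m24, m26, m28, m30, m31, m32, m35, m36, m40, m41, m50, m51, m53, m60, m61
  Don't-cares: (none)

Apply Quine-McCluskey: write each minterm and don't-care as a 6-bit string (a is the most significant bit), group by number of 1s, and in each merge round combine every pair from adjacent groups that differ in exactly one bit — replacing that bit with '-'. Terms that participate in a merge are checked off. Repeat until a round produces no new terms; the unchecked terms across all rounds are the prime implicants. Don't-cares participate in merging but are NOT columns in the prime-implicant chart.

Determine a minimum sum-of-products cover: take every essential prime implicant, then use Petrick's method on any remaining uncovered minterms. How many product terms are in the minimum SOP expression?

Round 0: 001001✓ 001011✓ 010101✓ 011000✓ 011010✓ 011100✓ 011110✓ 011111✓ 100000✓ 100011✓ 100100✓ 101000✓ 101001✓ 110010✓ 110011✓ 110101✓ 111100✓ 111101✓
Round 1: -01001 -10101 -11100 0010-1 011-00✓ 011-10✓ 0110-0✓ 0111-0✓ 01111- 1-0011 10-000 100-00 10100- 11-101 11001- 11110-
Round 2: 011--0
PIs = {-01001, -10101, -11100, 0010-1, 011--0, 01111-, 1-0011, 10-000, 100-00, 10100-, 11-101, 11001-, 11110-}
Coverage chart:
  m9: -01001,0010-1
  m11: 0010-1 ←essential
  m21: -10101 ←essential
  m24: 011--0 ←essential
  m26: 011--0 ←essential
  m28: -11100,011--0
  m30: 011--0,01111-
  m31: 01111- ←essential
  m32: 10-000,100-00
  m35: 1-0011 ←essential
  m36: 100-00 ←essential
  m40: 10-000,10100-
  m41: -01001,10100-
  m50: 11001- ←essential
  m51: 1-0011,11001-
  m53: -10101,11-101
  m60: -11100,11110-
  m61: 11-101,11110-
Essential: -10101, 0010-1, 011--0, 01111-, 1-0011, 100-00, 11001-
Petrick residual → 10100-, 11110-
Min cover (9 terms): bc'de'f + a'b'cd'f + a'bcf' + a'bcde + ac'd'ef + ab'c'e'f' + ab'cd'e' + abc'd'e + abcde'

9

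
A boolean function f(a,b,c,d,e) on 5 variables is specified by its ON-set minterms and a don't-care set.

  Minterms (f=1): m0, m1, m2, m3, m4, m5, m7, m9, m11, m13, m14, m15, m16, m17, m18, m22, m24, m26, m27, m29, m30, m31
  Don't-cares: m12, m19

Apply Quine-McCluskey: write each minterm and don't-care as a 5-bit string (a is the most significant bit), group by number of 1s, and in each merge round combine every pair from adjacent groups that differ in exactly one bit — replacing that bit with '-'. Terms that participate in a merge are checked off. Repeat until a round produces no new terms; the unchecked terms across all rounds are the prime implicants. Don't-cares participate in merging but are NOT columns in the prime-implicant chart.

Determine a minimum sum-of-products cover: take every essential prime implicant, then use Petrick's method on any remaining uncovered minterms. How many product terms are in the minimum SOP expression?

[col 0] 00000*, 00001*, 00010*, 00011*, 00100*, 00101*, 00111*, 01001*, 01011*, 01100*, 01101*, 01110*, 01111*, 10000*, 10001*, 10010*, 10011*, 10110*, 11000*, 11010*, 11011*, 11101*, 11110*, 11111*
[col 1] -0000*, -0001*, -0010*, -0011*, -1011*, -1101*, -1110*, -1111*, 0-001*, 0-011*, 0-100*, 0-101*, 0-111*, 00-00*, 00-01*, 00-11*, 000-0*, 000-1*, 0000-*, 0001-*, 001-1*, 0010-*, 01-01*, 01-11*, 010-1*, 011-0*, 011-1*, 0110-*, 0111-*, 1-000*, 1-010*, 1-011*, 1-110*, 10-10*, 100-0*, 100-1*, 1000-*, 1001-*, 11-10*, 11-11*, 110-0*, 1101-*, 111-1*, 1111-*
[col 2] --011, -00-0*, -00-1*, -000-*, -001-*, -1-11, -11-1, -111-, 0--01*, 0--11*, 0-0-1*, 0-1-1*, 0-10-, 00--1*, 00-0-, 000--*, 01--1*, 011--, 1--10, 1-0-0, 1-01-, 100--*, 11-1-
[col 3] -00--, 0---1
Prime implicants: --011, -00--, -1-11, -11-1, -111-, 0---1, 0-10-, 00-0-, 011--, 1--10, 1-0-0, 1-01-, 11-1-
PI chart (minterm → PIs covering it):
  0 | -00--,00-0-
  1 | -00--,0---1,00-0-
  2 | -00--  (sole → essential)
  3 | --011,-00--,0---1
  4 | 0-10-,00-0-
  5 | 0---1,0-10-,00-0-
  7 | 0---1  (sole → essential)
  9 | 0---1  (sole → essential)
  11 | --011,-1-11,0---1
  13 | -11-1,0---1,0-10-,011--
  14 | -111-,011--
  15 | -1-11,-11-1,-111-,0---1,011--
  16 | -00--,1-0-0
  17 | -00--  (sole → essential)
  18 | -00--,1--10,1-0-0,1-01-
  22 | 1--10  (sole → essential)
  24 | 1-0-0  (sole → essential)
  26 | 1--10,1-0-0,1-01-,11-1-
  27 | --011,-1-11,1-01-,11-1-
  29 | -11-1  (sole → essential)
  30 | -111-,1--10,11-1-
  31 | -1-11,-11-1,-111-,11-1-
Essential prime implicants: -00--, -11-1, 0---1, 1--10, 1-0-0
Petrick residual → --011, -111-, 0-10-
Minimum SOP uses 8 PIs: c'de + b'c' + bce + bcd + a'e + a'cd' + ade' + ac'e'

8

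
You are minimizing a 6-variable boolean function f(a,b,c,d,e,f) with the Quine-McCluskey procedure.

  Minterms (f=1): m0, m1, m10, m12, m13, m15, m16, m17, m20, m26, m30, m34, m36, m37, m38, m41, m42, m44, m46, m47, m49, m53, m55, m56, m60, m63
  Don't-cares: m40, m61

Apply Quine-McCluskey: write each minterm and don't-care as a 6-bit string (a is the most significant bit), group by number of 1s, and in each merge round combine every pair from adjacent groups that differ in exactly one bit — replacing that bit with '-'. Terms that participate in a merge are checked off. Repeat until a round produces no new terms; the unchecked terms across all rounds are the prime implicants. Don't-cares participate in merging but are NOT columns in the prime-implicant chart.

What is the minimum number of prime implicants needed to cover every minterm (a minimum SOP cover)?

12

Round 0: 000000✓ 000001✓ 001010✓ 001100✓ 001101✓ 001111✓ 010000✓ 010001✓ 010100✓ 011010✓ 011110✓ 100010✓ 100100✓ 100101✓ 100110✓ 101000✓ 101001✓ 101010✓ 101100✓ 101110✓ 101111✓ 110001✓ 110101✓ 110111✓ 111000✓ 111100✓ 111101✓ 111111✓
Round 1: -01010 -01100 -01111 -10001 0-0000✓ 0-0001✓ 0-1010 00000-✓ 0011-1 00110- 010-00 01000-✓ 011-10 1-0101 1-1000✓ 1-1100✓ 1-1111 10-010✓ 10-100✓ 10-110✓ 100-10✓ 1001-0✓ 10010- 101-00✓ 101-10✓ 1010-0✓ 10100- 1011-0✓ 10111- 11-101✓ 11-111✓ 110-01 1101-1✓ 111-00✓ 1111-1✓ 11110-
Round 2: 0-000- 1-1-00 10--10 10-1-0 101--0 11-1-1
PIs = {-01010, -01100, -01111, -10001, 0-000-, 0-1010, 0011-1, 00110-, 010-00, 011-10, 1-0101, 1-1-00, 1-1111, 10--10, 10-1-0, 10010-, 101--0, 10100-, 10111-, 11-1-1, 110-01, 11110-}
Coverage chart:
  m0: 0-000- ←essential
  m1: 0-000- ←essential
  m10: -01010,0-1010
  m12: -01100,00110-
  m13: 0011-1,00110-
  m15: -01111,0011-1
  m16: 0-000-,010-00
  m17: -10001,0-000-
  m20: 010-00 ←essential
  m26: 0-1010,011-10
  m30: 011-10 ←essential
  m34: 10--10 ←essential
  m36: 10-1-0,10010-
  m37: 1-0101,10010-
  m38: 10--10,10-1-0
  m41: 10100- ←essential
  m42: -01010,10--10,101--0
  m44: -01100,1-1-00,10-1-0,101--0
  m46: 10--10,10-1-0,101--0,10111-
  m47: -01111,1-1111,10111-
  m49: -10001,110-01
  m53: 1-0101,11-1-1,110-01
  m55: 11-1-1 ←essential
  m56: 1-1-00 ←essential
  m60: 1-1-00,11110-
  m63: 1-1111,11-1-1
Essential: 0-000-, 010-00, 011-10, 1-1-00, 10--10, 10100-, 11-1-1
Petrick residual → -01010, -01111, -10001, 00110-, 10010-
Min cover (12 terms): b'cd'ef' + b'cdef + bc'd'e'f + a'c'd'e' + a'b'cde' + a'bc'e'f' + a'bcef' + ace'f' + ab'ef' + ab'c'de' + ab'cd'e' + abdf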